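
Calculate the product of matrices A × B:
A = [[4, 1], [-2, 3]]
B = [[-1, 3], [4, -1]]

Matrix multiplication:
C[0][0] = 4×-1 + 1×4 = 0
C[0][1] = 4×3 + 1×-1 = 11
C[1][0] = -2×-1 + 3×4 = 14
C[1][1] = -2×3 + 3×-1 = -9
Result: [[0, 11], [14, -9]]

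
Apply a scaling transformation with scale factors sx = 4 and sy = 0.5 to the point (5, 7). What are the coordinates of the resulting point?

Scaling matrix:
[[4, 0], [0, 0.50]]
Result: (5 × 4, 7 × 0.5) = (20, 3.5)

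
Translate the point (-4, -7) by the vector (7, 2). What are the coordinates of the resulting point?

Translation by (7, 2) (homogeneous matrix [[1, 0, 7], [0, 1, 2], [0, 0, 1]]):
x' = -4 + 7 = 3
y' = -7 + 2 = -5
Result: (3, -5)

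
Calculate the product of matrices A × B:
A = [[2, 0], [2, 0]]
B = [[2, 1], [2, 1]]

Matrix multiplication:
C[0][0] = 2×2 + 0×2 = 4
C[0][1] = 2×1 + 0×1 = 2
C[1][0] = 2×2 + 0×2 = 4
C[1][1] = 2×1 + 0×1 = 2
Result: [[4, 2], [4, 2]]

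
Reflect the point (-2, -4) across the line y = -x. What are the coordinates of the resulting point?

Reflection across line y = -x: (-2, -4) → (4, 2)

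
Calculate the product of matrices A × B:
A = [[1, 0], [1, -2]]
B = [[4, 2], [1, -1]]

Matrix multiplication:
C[0][0] = 1×4 + 0×1 = 4
C[0][1] = 1×2 + 0×-1 = 2
C[1][0] = 1×4 + -2×1 = 2
C[1][1] = 1×2 + -2×-1 = 4
Result: [[4, 2], [2, 4]]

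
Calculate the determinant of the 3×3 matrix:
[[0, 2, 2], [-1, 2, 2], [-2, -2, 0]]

Expansion along first row:
det = 0·det([[2,2],[-2,0]]) - 2·det([[-1,2],[-2,0]]) + 2·det([[-1,2],[-2,-2]])
    = 0·(2·0 - 2·-2) - 2·(-1·0 - 2·-2) + 2·(-1·-2 - 2·-2)
    = 0·4 - 2·4 + 2·6
    = 0 + -8 + 12 = 4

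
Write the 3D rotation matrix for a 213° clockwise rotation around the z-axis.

Rotation matrix for clockwise 213° around z-axis:
A clockwise rotation by 213° is a counterclockwise rotation by -213°.
cos(-213°) = -0.8387, sin(-213°) = 0.5446
Result: [[-0.8387, -0.5446, 0], [0.5446, -0.8387, 0], [0, 0, 1]]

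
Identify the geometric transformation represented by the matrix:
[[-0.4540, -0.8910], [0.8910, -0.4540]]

This matrix represents: rotation by 117° counterclockwise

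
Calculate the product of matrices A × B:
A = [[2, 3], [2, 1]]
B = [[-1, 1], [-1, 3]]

Matrix multiplication:
C[0][0] = 2×-1 + 3×-1 = -5
C[0][1] = 2×1 + 3×3 = 11
C[1][0] = 2×-1 + 1×-1 = -3
C[1][1] = 2×1 + 1×3 = 5
Result: [[-5, 11], [-3, 5]]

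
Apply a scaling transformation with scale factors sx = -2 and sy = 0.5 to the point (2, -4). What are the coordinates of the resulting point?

Scaling matrix:
[[-2, 0], [0, 0.50]]
Result: (2 × -2, -4 × 0.5) = (-4, -2)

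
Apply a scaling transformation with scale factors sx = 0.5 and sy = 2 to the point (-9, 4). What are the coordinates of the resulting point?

Scaling matrix:
[[0.50, 0], [0, 2]]
Result: (-9 × 0.5, 4 × 2) = (-4.5, 8)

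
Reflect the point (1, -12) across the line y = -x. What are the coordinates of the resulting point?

Reflection across line y = -x: (1, -12) → (12, -1)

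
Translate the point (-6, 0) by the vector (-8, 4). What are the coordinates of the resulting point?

Translation by (-8, 4) (homogeneous matrix [[1, 0, -8], [0, 1, 4], [0, 0, 1]]):
x' = -6 + -8 = -14
y' = 0 + 4 = 4
Result: (-14, 4)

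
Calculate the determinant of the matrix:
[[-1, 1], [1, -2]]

For a 2×2 matrix [[a, b], [c, d]], det = ad - bc
det = (-1)(-2) - (1)(1) = 2 - 1 = 1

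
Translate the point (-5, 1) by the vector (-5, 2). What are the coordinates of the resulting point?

Translation by (-5, 2) (homogeneous matrix [[1, 0, -5], [0, 1, 2], [0, 0, 1]]):
x' = -5 + -5 = -10
y' = 1 + 2 = 3
Result: (-10, 3)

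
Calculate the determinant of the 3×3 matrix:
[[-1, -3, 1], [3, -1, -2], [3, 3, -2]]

Expansion along first row:
det = -1·det([[-1,-2],[3,-2]]) - -3·det([[3,-2],[3,-2]]) + 1·det([[3,-1],[3,3]])
    = -1·(-1·-2 - -2·3) - -3·(3·-2 - -2·3) + 1·(3·3 - -1·3)
    = -1·8 - -3·0 + 1·12
    = -8 + 0 + 12 = 4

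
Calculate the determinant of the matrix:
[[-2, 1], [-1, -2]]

For a 2×2 matrix [[a, b], [c, d]], det = ad - bc
det = (-2)(-2) - (1)(-1) = 4 - -1 = 5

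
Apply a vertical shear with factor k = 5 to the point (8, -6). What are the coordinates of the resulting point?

Shear matrix for vertical shear with factor k = 5:
[[1, 0], [5, 1]]
Result: (8, -6) → (8, 34)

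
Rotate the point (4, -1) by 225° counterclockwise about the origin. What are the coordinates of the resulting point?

Rotation matrix for 225°: [[cos 225°, -sin 225°], [sin 225°, cos 225°]] ≈ [[-0.707107, 0.707107], [-0.707107, -0.707107]]
[[-0.707107, 0.707107], [-0.707107, -0.707107]] × [4, -1]ᵀ ≈ [-3.5355, -2.1213]ᵀ
Result: (-3.5355, -2.1213)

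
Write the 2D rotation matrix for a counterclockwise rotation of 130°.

Rotation matrix formula: [[cos θ, -sin θ], [sin θ, cos θ]]
For θ = 130°:
cos(130°) = -0.6428
sin(130°) = 0.7660
Result: [[-0.6428, -0.7660], [0.7660, -0.6428]]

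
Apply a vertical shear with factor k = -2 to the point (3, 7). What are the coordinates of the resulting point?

Shear matrix for vertical shear with factor k = -2:
[[1, 0], [-2, 1]]
Result: (3, 7) → (3, 1)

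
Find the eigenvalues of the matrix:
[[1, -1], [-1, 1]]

Characteristic equation: det(A - λI) = 0
λ² - (trace)λ + (det) = 0
trace = 1 + 1 = 2, det = (1)(1) - (-1)(-1) = 0
λ² - (2)λ + (0) = 0
λ = (2 ± √((2)² - 4·(0))) / 2 = (2 ± √4) / 2
Solving: λ = 0, 2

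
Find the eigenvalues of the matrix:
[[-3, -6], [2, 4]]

Characteristic equation: det(A - λI) = 0
λ² - (trace)λ + (det) = 0
trace = -3 + 4 = 1, det = (-3)(4) - (-6)(2) = 0
λ² - (1)λ + (0) = 0
λ = (1 ± √((1)² - 4·(0))) / 2 = (1 ± √1) / 2
Solving: λ = 0, 1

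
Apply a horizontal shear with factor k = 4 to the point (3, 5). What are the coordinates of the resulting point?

Shear matrix for horizontal shear with factor k = 4:
[[1, 4], [0, 1]]
Result: (3, 5) → (23, 5)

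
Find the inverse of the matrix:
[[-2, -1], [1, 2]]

For [[a,b],[c,d]], inverse = (1/det)·[[d,-b],[-c,a]]
det = (-2)(2) - (-1)(1) = -4 - -1 = -3
Inverse = (1/-3)·[[2, 1], [-1, -2]]
= [[-2/3, -1/3], [1/3, 2/3]]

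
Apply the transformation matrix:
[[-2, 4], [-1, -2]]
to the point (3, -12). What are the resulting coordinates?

Matrix multiplication:
[[-2, 4], [-1, -2]] × [3, -12]ᵀ
= [(-2)(3) + (4)(-12), (-1)(3) + (-2)(-12)]ᵀ
= [-54, 21]ᵀ
Result: (-54, 21)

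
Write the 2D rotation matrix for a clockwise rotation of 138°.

Rotation matrix formula: [[cos θ, -sin θ], [sin θ, cos θ]]
A clockwise rotation by 138° is equivalent to a counterclockwise rotation by -138°.
For θ = -138°:
cos(-138°) = -0.7431
sin(-138°) = -0.6691
Result: [[-0.7431, 0.6691], [-0.6691, -0.7431]]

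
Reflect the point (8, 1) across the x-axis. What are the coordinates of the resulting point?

Reflection across x-axis: (8, 1) → (8, -1)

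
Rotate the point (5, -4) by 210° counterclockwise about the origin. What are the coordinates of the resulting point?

Rotation matrix for 210°: [[cos 210°, -sin 210°], [sin 210°, cos 210°]] ≈ [[-0.866025, 0.500000], [-0.500000, -0.866025]]
[[-0.866025, 0.500000], [-0.500000, -0.866025]] × [5, -4]ᵀ ≈ [-6.3301, 0.9641]ᵀ
Result: (-6.3301, 0.9641)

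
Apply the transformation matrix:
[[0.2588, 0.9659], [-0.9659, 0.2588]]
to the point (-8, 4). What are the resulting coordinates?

Matrix multiplication:
[[0.2588, 0.9659], [-0.9659, 0.2588]] × [-8, 4]ᵀ
= [(0.2588)(-8) + (0.9659)(4), (-0.9659)(-8) + (0.2588)(4)]ᵀ
= [1.7932, 8.7624]ᵀ
Result: (1.7932, 8.7624)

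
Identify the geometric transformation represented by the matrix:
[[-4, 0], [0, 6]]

This matrix represents: non-uniform scaling by sx = -4, sy = 6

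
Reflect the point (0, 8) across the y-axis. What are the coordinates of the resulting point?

Reflection across y-axis: (0, 8) → (0, 8)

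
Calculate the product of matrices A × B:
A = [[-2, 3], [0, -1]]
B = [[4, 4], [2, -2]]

Matrix multiplication:
C[0][0] = -2×4 + 3×2 = -2
C[0][1] = -2×4 + 3×-2 = -14
C[1][0] = 0×4 + -1×2 = -2
C[1][1] = 0×4 + -1×-2 = 2
Result: [[-2, -14], [-2, 2]]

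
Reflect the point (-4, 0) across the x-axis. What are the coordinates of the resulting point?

Reflection across x-axis: (-4, 0) → (-4, 0)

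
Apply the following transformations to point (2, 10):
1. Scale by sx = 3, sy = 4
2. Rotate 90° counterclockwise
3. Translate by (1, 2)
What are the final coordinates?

Step 1: Scale → (6, 40)
Step 2: Rotate 90° → (-40, 6)
Step 3: Translate → (-39, 8)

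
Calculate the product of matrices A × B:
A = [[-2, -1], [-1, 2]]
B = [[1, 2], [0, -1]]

Matrix multiplication:
C[0][0] = -2×1 + -1×0 = -2
C[0][1] = -2×2 + -1×-1 = -3
C[1][0] = -1×1 + 2×0 = -1
C[1][1] = -1×2 + 2×-1 = -4
Result: [[-2, -3], [-1, -4]]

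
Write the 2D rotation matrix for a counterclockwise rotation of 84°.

Rotation matrix formula: [[cos θ, -sin θ], [sin θ, cos θ]]
For θ = 84°:
cos(84°) = 0.1045
sin(84°) = 0.9945
Result: [[0.1045, -0.9945], [0.9945, 0.1045]]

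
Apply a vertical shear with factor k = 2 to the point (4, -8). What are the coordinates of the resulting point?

Shear matrix for vertical shear with factor k = 2:
[[1, 0], [2, 1]]
Result: (4, -8) → (4, 0)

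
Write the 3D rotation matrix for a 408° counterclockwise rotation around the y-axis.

Rotation matrix for counterclockwise 408° around y-axis:
cos(408°) = 0.6691, sin(408°) = 0.7431
Result: [[0.6691, 0, 0.7431], [0, 1, 0], [-0.7431, 0, 0.6691]]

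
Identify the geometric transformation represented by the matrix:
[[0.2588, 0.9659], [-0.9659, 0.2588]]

This matrix represents: rotation by 285° counterclockwise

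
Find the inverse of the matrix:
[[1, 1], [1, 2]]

For [[a,b],[c,d]], inverse = (1/det)·[[d,-b],[-c,a]]
det = (1)(2) - (1)(1) = 2 - 1 = 1
Inverse = [[2, -1], [-1, 1]]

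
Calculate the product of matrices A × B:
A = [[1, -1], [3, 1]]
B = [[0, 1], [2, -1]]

Matrix multiplication:
C[0][0] = 1×0 + -1×2 = -2
C[0][1] = 1×1 + -1×-1 = 2
C[1][0] = 3×0 + 1×2 = 2
C[1][1] = 3×1 + 1×-1 = 2
Result: [[-2, 2], [2, 2]]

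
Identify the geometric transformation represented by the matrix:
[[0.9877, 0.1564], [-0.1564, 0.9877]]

This matrix represents: rotation by 351° counterclockwise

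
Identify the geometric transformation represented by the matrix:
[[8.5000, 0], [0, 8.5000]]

This matrix represents: uniform scaling by factor 8.5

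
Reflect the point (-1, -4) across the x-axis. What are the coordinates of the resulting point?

Reflection across x-axis: (-1, -4) → (-1, 4)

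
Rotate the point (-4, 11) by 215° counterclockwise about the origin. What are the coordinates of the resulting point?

Rotation matrix for 215°: [[cos 215°, -sin 215°], [sin 215°, cos 215°]] ≈ [[-0.819152, 0.573576], [-0.573576, -0.819152]]
[[-0.819152, 0.573576], [-0.573576, -0.819152]] × [-4, 11]ᵀ ≈ [9.5859, -6.7164]ᵀ
Result: (9.5859, -6.7164)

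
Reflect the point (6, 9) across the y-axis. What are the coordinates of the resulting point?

Reflection across y-axis: (6, 9) → (-6, 9)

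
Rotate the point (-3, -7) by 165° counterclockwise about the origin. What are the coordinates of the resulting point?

Rotation matrix for 165°: [[cos 165°, -sin 165°], [sin 165°, cos 165°]] ≈ [[-0.965926, -0.258819], [0.258819, -0.965926]]
[[-0.965926, -0.258819], [0.258819, -0.965926]] × [-3, -7]ᵀ ≈ [4.7095, 5.9850]ᵀ
Result: (4.7095, 5.9850)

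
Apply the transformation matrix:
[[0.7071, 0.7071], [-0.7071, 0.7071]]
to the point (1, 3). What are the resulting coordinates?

Matrix multiplication:
[[0.7071, 0.7071], [-0.7071, 0.7071]] × [1, 3]ᵀ
= [(0.7071)(1) + (0.7071)(3), (-0.7071)(1) + (0.7071)(3)]ᵀ
= [2.8284, 1.4142]ᵀ
Result: (2.8284, 1.4142)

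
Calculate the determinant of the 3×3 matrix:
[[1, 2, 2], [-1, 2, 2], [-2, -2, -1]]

Expansion along first row:
det = 1·det([[2,2],[-2,-1]]) - 2·det([[-1,2],[-2,-1]]) + 2·det([[-1,2],[-2,-2]])
    = 1·(2·-1 - 2·-2) - 2·(-1·-1 - 2·-2) + 2·(-1·-2 - 2·-2)
    = 1·2 - 2·5 + 2·6
    = 2 + -10 + 12 = 4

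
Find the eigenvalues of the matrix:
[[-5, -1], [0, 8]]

Characteristic equation: det(A - λI) = 0
λ² - (trace)λ + (det) = 0
trace = -5 + 8 = 3, det = (-5)(8) - (-1)(0) = -40
λ² - (3)λ + (-40) = 0
λ = (3 ± √((3)² - 4·(-40))) / 2 = (3 ± √169) / 2
Solving: λ = -5, 8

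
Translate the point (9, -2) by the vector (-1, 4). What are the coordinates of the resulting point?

Translation by (-1, 4) (homogeneous matrix [[1, 0, -1], [0, 1, 4], [0, 0, 1]]):
x' = 9 + -1 = 8
y' = -2 + 4 = 2
Result: (8, 2)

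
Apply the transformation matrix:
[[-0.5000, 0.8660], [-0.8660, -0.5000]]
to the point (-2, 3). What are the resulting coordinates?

Matrix multiplication:
[[-0.5000, 0.8660], [-0.8660, -0.5000]] × [-2, 3]ᵀ
= [(-0.5000)(-2) + (0.8660)(3), (-0.8660)(-2) + (-0.5000)(3)]ᵀ
= [3.5980, 0.2320]ᵀ
Result: (3.5980, 0.2320)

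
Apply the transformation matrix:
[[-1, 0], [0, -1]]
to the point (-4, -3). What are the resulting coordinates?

Matrix multiplication:
[[-1, 0], [0, -1]] × [-4, -3]ᵀ
= [(-1)(-4) + (0)(-3), (0)(-4) + (-1)(-3)]ᵀ
= [4, 3]ᵀ
Result: (4, 3)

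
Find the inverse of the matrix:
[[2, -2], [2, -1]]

For [[a,b],[c,d]], inverse = (1/det)·[[d,-b],[-c,a]]
det = (2)(-1) - (-2)(2) = -2 - -4 = 2
Inverse = (1/2)·[[-1, 2], [-2, 2]]
= [[-1/2, 1], [-1, 1]]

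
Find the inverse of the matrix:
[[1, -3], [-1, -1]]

For [[a,b],[c,d]], inverse = (1/det)·[[d,-b],[-c,a]]
det = (1)(-1) - (-3)(-1) = -1 - 3 = -4
Inverse = (1/-4)·[[-1, 3], [1, 1]]
= [[1/4, -3/4], [-1/4, -1/4]]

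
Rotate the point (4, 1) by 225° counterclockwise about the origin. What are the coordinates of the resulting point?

Rotation matrix for 225°: [[cos 225°, -sin 225°], [sin 225°, cos 225°]] ≈ [[-0.707107, 0.707107], [-0.707107, -0.707107]]
[[-0.707107, 0.707107], [-0.707107, -0.707107]] × [4, 1]ᵀ ≈ [-2.1213, -3.5355]ᵀ
Result: (-2.1213, -3.5355)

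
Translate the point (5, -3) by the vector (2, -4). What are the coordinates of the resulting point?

Translation by (2, -4) (homogeneous matrix [[1, 0, 2], [0, 1, -4], [0, 0, 1]]):
x' = 5 + 2 = 7
y' = -3 + -4 = -7
Result: (7, -7)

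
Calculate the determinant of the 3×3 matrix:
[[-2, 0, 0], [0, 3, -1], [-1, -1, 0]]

Expansion along first row:
det = -2·det([[3,-1],[-1,0]]) - 0·det([[0,-1],[-1,0]]) + 0·det([[0,3],[-1,-1]])
    = -2·(3·0 - -1·-1) - 0·(0·0 - -1·-1) + 0·(0·-1 - 3·-1)
    = -2·-1 - 0·-1 + 0·3
    = 2 + 0 + 0 = 2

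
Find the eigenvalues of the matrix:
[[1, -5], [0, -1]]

Characteristic equation: det(A - λI) = 0
λ² - (trace)λ + (det) = 0
trace = 1 + -1 = 0, det = (1)(-1) - (-5)(0) = -1
λ² - (0)λ + (-1) = 0
λ = (0 ± √((0)² - 4·(-1))) / 2 = (0 ± √4) / 2
Solving: λ = -1, 1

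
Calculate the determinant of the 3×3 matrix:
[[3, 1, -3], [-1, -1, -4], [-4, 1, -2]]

Expansion along first row:
det = 3·det([[-1,-4],[1,-2]]) - 1·det([[-1,-4],[-4,-2]]) + -3·det([[-1,-1],[-4,1]])
    = 3·(-1·-2 - -4·1) - 1·(-1·-2 - -4·-4) + -3·(-1·1 - -1·-4)
    = 3·6 - 1·-14 + -3·-5
    = 18 + 14 + 15 = 47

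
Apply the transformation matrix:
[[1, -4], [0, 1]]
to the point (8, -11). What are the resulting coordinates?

Matrix multiplication:
[[1, -4], [0, 1]] × [8, -11]ᵀ
= [(1)(8) + (-4)(-11), (0)(8) + (1)(-11)]ᵀ
= [52, -11]ᵀ
Result: (52, -11)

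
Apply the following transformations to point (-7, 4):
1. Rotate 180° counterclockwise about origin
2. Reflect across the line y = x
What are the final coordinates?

Step 1: Rotate 180° → (7, -4)
Step 2: Reflect across line y = x → (-4, 7)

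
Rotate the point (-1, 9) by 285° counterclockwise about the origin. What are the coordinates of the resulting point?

Rotation matrix for 285°: [[cos 285°, -sin 285°], [sin 285°, cos 285°]] ≈ [[0.258819, 0.965926], [-0.965926, 0.258819]]
[[0.258819, 0.965926], [-0.965926, 0.258819]] × [-1, 9]ᵀ ≈ [8.4345, 3.2953]ᵀ
Result: (8.4345, 3.2953)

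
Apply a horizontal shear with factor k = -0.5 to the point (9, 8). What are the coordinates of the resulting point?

Shear matrix for horizontal shear with factor k = -0.5:
[[1, -0.50], [0, 1]]
Result: (9, 8) → (5, 8)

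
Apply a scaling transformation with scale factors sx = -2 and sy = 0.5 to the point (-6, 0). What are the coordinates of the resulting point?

Scaling matrix:
[[-2, 0], [0, 0.50]]
Result: (-6 × -2, 0 × 0.5) = (12, 0)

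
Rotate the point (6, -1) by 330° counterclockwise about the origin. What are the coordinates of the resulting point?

Rotation matrix for 330°: [[cos 330°, -sin 330°], [sin 330°, cos 330°]] ≈ [[0.866025, 0.500000], [-0.500000, 0.866025]]
[[0.866025, 0.500000], [-0.500000, 0.866025]] × [6, -1]ᵀ ≈ [4.6962, -3.8660]ᵀ
Result: (4.6962, -3.8660)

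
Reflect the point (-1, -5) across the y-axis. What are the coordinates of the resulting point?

Reflection across y-axis: (-1, -5) → (1, -5)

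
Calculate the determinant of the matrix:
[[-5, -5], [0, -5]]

For a 2×2 matrix [[a, b], [c, d]], det = ad - bc
det = (-5)(-5) - (-5)(0) = 25 - 0 = 25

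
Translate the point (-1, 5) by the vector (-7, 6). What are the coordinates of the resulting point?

Translation by (-7, 6) (homogeneous matrix [[1, 0, -7], [0, 1, 6], [0, 0, 1]]):
x' = -1 + -7 = -8
y' = 5 + 6 = 11
Result: (-8, 11)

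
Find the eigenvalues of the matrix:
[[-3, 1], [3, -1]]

Characteristic equation: det(A - λI) = 0
λ² - (trace)λ + (det) = 0
trace = -3 + -1 = -4, det = (-3)(-1) - (1)(3) = 0
λ² - (-4)λ + (0) = 0
λ = (-4 ± √((-4)² - 4·(0))) / 2 = (-4 ± √16) / 2
Solving: λ = -4, 0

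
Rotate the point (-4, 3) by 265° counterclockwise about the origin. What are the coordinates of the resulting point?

Rotation matrix for 265°: [[cos 265°, -sin 265°], [sin 265°, cos 265°]] ≈ [[-0.087156, 0.996195], [-0.996195, -0.087156]]
[[-0.087156, 0.996195], [-0.996195, -0.087156]] × [-4, 3]ᵀ ≈ [3.3372, 3.7233]ᵀ
Result: (3.3372, 3.7233)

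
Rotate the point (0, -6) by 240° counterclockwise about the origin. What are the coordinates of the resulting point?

Rotation matrix for 240°: [[cos 240°, -sin 240°], [sin 240°, cos 240°]] ≈ [[-0.500000, 0.866025], [-0.866025, -0.500000]]
[[-0.500000, 0.866025], [-0.866025, -0.500000]] × [0, -6]ᵀ ≈ [-5.1962, 3]ᵀ
Result: (-5.1962, 3)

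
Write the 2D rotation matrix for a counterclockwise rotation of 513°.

Rotation matrix formula: [[cos θ, -sin θ], [sin θ, cos θ]]
For θ = 513°:
cos(513°) = -0.8910
sin(513°) = 0.4540
Result: [[-0.8910, -0.4540], [0.4540, -0.8910]]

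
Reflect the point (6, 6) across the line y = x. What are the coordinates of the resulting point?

Reflection across line y = x: (6, 6) → (6, 6)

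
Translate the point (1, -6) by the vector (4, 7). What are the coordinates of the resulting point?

Translation by (4, 7) (homogeneous matrix [[1, 0, 4], [0, 1, 7], [0, 0, 1]]):
x' = 1 + 4 = 5
y' = -6 + 7 = 1
Result: (5, 1)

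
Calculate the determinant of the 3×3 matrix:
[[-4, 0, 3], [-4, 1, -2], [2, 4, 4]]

Expansion along first row:
det = -4·det([[1,-2],[4,4]]) - 0·det([[-4,-2],[2,4]]) + 3·det([[-4,1],[2,4]])
    = -4·(1·4 - -2·4) - 0·(-4·4 - -2·2) + 3·(-4·4 - 1·2)
    = -4·12 - 0·-12 + 3·-18
    = -48 + 0 + -54 = -102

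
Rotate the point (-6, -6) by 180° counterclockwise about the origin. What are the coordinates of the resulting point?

Rotation matrix for 180°: [[cos 180°, -sin 180°], [sin 180°, cos 180°]] = [[-1, 0], [0, -1]]
[[-1, 0], [0, -1]] × [-6, -6]ᵀ = [6, 6]ᵀ
Result: (6, 6)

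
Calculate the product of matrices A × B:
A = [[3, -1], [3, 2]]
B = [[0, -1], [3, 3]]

Matrix multiplication:
C[0][0] = 3×0 + -1×3 = -3
C[0][1] = 3×-1 + -1×3 = -6
C[1][0] = 3×0 + 2×3 = 6
C[1][1] = 3×-1 + 2×3 = 3
Result: [[-3, -6], [6, 3]]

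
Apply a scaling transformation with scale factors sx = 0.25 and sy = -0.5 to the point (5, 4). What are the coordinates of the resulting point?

Scaling matrix:
[[0.25, 0], [0, -0.50]]
Result: (5 × 0.25, 4 × -0.5) = (1.25, -2)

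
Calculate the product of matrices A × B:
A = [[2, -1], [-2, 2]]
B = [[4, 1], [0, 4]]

Matrix multiplication:
C[0][0] = 2×4 + -1×0 = 8
C[0][1] = 2×1 + -1×4 = -2
C[1][0] = -2×4 + 2×0 = -8
C[1][1] = -2×1 + 2×4 = 6
Result: [[8, -2], [-8, 6]]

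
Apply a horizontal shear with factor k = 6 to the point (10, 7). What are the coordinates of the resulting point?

Shear matrix for horizontal shear with factor k = 6:
[[1, 6], [0, 1]]
Result: (10, 7) → (52, 7)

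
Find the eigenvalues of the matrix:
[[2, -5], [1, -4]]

Characteristic equation: det(A - λI) = 0
λ² - (trace)λ + (det) = 0
trace = 2 + -4 = -2, det = (2)(-4) - (-5)(1) = -3
λ² - (-2)λ + (-3) = 0
λ = (-2 ± √((-2)² - 4·(-3))) / 2 = (-2 ± √16) / 2
Solving: λ = -3, 1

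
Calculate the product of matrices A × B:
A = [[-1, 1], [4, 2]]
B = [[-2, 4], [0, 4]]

Matrix multiplication:
C[0][0] = -1×-2 + 1×0 = 2
C[0][1] = -1×4 + 1×4 = 0
C[1][0] = 4×-2 + 2×0 = -8
C[1][1] = 4×4 + 2×4 = 24
Result: [[2, 0], [-8, 24]]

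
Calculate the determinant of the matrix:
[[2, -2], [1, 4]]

For a 2×2 matrix [[a, b], [c, d]], det = ad - bc
det = (2)(4) - (-2)(1) = 8 - -2 = 10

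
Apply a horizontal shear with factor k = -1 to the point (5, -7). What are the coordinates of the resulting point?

Shear matrix for horizontal shear with factor k = -1:
[[1, -1], [0, 1]]
Result: (5, -7) → (12, -7)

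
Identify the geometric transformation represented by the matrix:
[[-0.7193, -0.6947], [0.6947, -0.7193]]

This matrix represents: rotation by 136° counterclockwise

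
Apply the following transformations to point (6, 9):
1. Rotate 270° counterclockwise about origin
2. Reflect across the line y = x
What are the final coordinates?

Step 1: Rotate 270° → (9, -6)
Step 2: Reflect across line y = x → (-6, 9)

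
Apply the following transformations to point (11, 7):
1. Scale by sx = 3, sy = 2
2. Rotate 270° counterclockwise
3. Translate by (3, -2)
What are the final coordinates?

Step 1: Scale → (33, 14)
Step 2: Rotate 270° → (14, -33)
Step 3: Translate → (17, -35)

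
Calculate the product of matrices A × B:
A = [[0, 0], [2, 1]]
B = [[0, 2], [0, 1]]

Matrix multiplication:
C[0][0] = 0×0 + 0×0 = 0
C[0][1] = 0×2 + 0×1 = 0
C[1][0] = 2×0 + 1×0 = 0
C[1][1] = 2×2 + 1×1 = 5
Result: [[0, 0], [0, 5]]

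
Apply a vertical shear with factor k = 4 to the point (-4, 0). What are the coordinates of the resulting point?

Shear matrix for vertical shear with factor k = 4:
[[1, 0], [4, 1]]
Result: (-4, 0) → (-4, -16)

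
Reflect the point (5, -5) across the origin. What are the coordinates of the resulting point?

Reflection across origin: (5, -5) → (-5, 5)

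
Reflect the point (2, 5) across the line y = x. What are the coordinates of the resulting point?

Reflection across line y = x: (2, 5) → (5, 2)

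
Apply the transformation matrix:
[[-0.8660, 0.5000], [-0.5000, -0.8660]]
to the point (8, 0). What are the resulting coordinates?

Matrix multiplication:
[[-0.8660, 0.5000], [-0.5000, -0.8660]] × [8, 0]ᵀ
= [(-0.8660)(8) + (0.5000)(0), (-0.5000)(8) + (-0.8660)(0)]ᵀ
= [-6.9280, -4]ᵀ
Result: (-6.9280, -4)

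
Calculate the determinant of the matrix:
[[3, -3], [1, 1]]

For a 2×2 matrix [[a, b], [c, d]], det = ad - bc
det = (3)(1) - (-3)(1) = 3 - -3 = 6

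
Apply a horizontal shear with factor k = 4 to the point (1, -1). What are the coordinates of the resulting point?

Shear matrix for horizontal shear with factor k = 4:
[[1, 4], [0, 1]]
Result: (1, -1) → (-3, -1)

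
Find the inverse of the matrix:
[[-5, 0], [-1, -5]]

For [[a,b],[c,d]], inverse = (1/det)·[[d,-b],[-c,a]]
det = (-5)(-5) - (0)(-1) = 25 - 0 = 25
Inverse = (1/25)·[[-5, 0], [1, -5]]
= [[-1/5, 0], [1/25, -1/5]]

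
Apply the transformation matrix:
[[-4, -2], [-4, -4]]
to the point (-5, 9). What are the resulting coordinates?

Matrix multiplication:
[[-4, -2], [-4, -4]] × [-5, 9]ᵀ
= [(-4)(-5) + (-2)(9), (-4)(-5) + (-4)(9)]ᵀ
= [2, -16]ᵀ
Result: (2, -16)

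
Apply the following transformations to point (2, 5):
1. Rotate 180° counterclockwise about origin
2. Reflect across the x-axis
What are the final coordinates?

Step 1: Rotate 180° → (-2, -5)
Step 2: Reflect across x-axis → (-2, 5)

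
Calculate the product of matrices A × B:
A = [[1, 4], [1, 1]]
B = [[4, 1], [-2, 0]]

Matrix multiplication:
C[0][0] = 1×4 + 4×-2 = -4
C[0][1] = 1×1 + 4×0 = 1
C[1][0] = 1×4 + 1×-2 = 2
C[1][1] = 1×1 + 1×0 = 1
Result: [[-4, 1], [2, 1]]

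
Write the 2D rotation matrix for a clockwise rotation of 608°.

Rotation matrix formula: [[cos θ, -sin θ], [sin θ, cos θ]]
A clockwise rotation by 608° is equivalent to a counterclockwise rotation by -608°.
For θ = -608°:
cos(-608°) = -0.3746
sin(-608°) = 0.9272
Result: [[-0.3746, -0.9272], [0.9272, -0.3746]]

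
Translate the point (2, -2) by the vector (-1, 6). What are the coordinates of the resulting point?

Translation by (-1, 6) (homogeneous matrix [[1, 0, -1], [0, 1, 6], [0, 0, 1]]):
x' = 2 + -1 = 1
y' = -2 + 6 = 4
Result: (1, 4)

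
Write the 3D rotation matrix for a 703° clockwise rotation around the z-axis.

Rotation matrix for clockwise 703° around z-axis:
A clockwise rotation by 703° is a counterclockwise rotation by -703°.
cos(-703°) = 0.9563, sin(-703°) = 0.2924
Result: [[0.9563, -0.2924, 0], [0.2924, 0.9563, 0], [0, 0, 1]]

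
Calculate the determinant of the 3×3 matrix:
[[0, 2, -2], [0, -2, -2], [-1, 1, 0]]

Expansion along first row:
det = 0·det([[-2,-2],[1,0]]) - 2·det([[0,-2],[-1,0]]) + -2·det([[0,-2],[-1,1]])
    = 0·(-2·0 - -2·1) - 2·(0·0 - -2·-1) + -2·(0·1 - -2·-1)
    = 0·2 - 2·-2 + -2·-2
    = 0 + 4 + 4 = 8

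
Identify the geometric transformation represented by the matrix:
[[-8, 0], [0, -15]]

This matrix represents: non-uniform scaling by sx = -8, sy = -15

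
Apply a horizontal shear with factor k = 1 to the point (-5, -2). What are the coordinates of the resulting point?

Shear matrix for horizontal shear with factor k = 1:
[[1, 1], [0, 1]]
Result: (-5, -2) → (-7, -2)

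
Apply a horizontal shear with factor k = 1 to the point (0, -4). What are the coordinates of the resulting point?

Shear matrix for horizontal shear with factor k = 1:
[[1, 1], [0, 1]]
Result: (0, -4) → (-4, -4)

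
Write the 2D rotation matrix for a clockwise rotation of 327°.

Rotation matrix formula: [[cos θ, -sin θ], [sin θ, cos θ]]
A clockwise rotation by 327° is equivalent to a counterclockwise rotation by -327°.
For θ = -327°:
cos(-327°) = 0.8387
sin(-327°) = 0.5446
Result: [[0.8387, -0.5446], [0.5446, 0.8387]]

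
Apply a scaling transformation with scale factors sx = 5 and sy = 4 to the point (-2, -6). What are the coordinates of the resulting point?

Scaling matrix:
[[5, 0], [0, 4]]
Result: (-2 × 5, -6 × 4) = (-10, -24)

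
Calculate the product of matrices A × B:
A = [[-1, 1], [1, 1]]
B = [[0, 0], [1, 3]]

Matrix multiplication:
C[0][0] = -1×0 + 1×1 = 1
C[0][1] = -1×0 + 1×3 = 3
C[1][0] = 1×0 + 1×1 = 1
C[1][1] = 1×0 + 1×3 = 3
Result: [[1, 3], [1, 3]]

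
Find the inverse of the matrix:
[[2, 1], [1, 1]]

For [[a,b],[c,d]], inverse = (1/det)·[[d,-b],[-c,a]]
det = (2)(1) - (1)(1) = 2 - 1 = 1
Inverse = [[1, -1], [-1, 2]]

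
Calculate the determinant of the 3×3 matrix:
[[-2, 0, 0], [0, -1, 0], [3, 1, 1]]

Expansion along first row:
det = -2·det([[-1,0],[1,1]]) - 0·det([[0,0],[3,1]]) + 0·det([[0,-1],[3,1]])
    = -2·(-1·1 - 0·1) - 0·(0·1 - 0·3) + 0·(0·1 - -1·3)
    = -2·-1 - 0·0 + 0·3
    = 2 + 0 + 0 = 2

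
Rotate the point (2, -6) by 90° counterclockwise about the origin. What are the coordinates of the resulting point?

Rotation matrix for 90°: [[cos 90°, -sin 90°], [sin 90°, cos 90°]] = [[0, -1], [1, 0]]
[[0, -1], [1, 0]] × [2, -6]ᵀ = [6, 2]ᵀ
Result: (6, 2)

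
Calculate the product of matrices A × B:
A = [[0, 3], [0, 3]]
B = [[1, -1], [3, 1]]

Matrix multiplication:
C[0][0] = 0×1 + 3×3 = 9
C[0][1] = 0×-1 + 3×1 = 3
C[1][0] = 0×1 + 3×3 = 9
C[1][1] = 0×-1 + 3×1 = 3
Result: [[9, 3], [9, 3]]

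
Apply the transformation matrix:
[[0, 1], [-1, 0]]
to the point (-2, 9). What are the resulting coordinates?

Matrix multiplication:
[[0, 1], [-1, 0]] × [-2, 9]ᵀ
= [(0)(-2) + (1)(9), (-1)(-2) + (0)(9)]ᵀ
= [9, 2]ᵀ
Result: (9, 2)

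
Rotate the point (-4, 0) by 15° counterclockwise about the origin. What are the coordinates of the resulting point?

Rotation matrix for 15°: [[cos 15°, -sin 15°], [sin 15°, cos 15°]] ≈ [[0.965926, -0.258819], [0.258819, 0.965926]]
[[0.965926, -0.258819], [0.258819, 0.965926]] × [-4, 0]ᵀ ≈ [-3.8637, -1.0353]ᵀ
Result: (-3.8637, -1.0353)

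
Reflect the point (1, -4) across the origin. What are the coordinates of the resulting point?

Reflection across origin: (1, -4) → (-1, 4)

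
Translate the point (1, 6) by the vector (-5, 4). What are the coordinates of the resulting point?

Translation by (-5, 4) (homogeneous matrix [[1, 0, -5], [0, 1, 4], [0, 0, 1]]):
x' = 1 + -5 = -4
y' = 6 + 4 = 10
Result: (-4, 10)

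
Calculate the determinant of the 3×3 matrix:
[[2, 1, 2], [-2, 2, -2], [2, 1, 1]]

Expansion along first row:
det = 2·det([[2,-2],[1,1]]) - 1·det([[-2,-2],[2,1]]) + 2·det([[-2,2],[2,1]])
    = 2·(2·1 - -2·1) - 1·(-2·1 - -2·2) + 2·(-2·1 - 2·2)
    = 2·4 - 1·2 + 2·-6
    = 8 + -2 + -12 = -6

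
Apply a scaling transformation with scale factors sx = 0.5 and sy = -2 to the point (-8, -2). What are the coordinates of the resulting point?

Scaling matrix:
[[0.50, 0], [0, -2]]
Result: (-8 × 0.5, -2 × -2) = (-4, 4)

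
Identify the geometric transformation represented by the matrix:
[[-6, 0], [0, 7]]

This matrix represents: non-uniform scaling by sx = -6, sy = 7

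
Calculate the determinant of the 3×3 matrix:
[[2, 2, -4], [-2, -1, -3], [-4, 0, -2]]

Expansion along first row:
det = 2·det([[-1,-3],[0,-2]]) - 2·det([[-2,-3],[-4,-2]]) + -4·det([[-2,-1],[-4,0]])
    = 2·(-1·-2 - -3·0) - 2·(-2·-2 - -3·-4) + -4·(-2·0 - -1·-4)
    = 2·2 - 2·-8 + -4·-4
    = 4 + 16 + 16 = 36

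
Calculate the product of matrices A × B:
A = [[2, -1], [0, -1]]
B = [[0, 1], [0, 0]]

Matrix multiplication:
C[0][0] = 2×0 + -1×0 = 0
C[0][1] = 2×1 + -1×0 = 2
C[1][0] = 0×0 + -1×0 = 0
C[1][1] = 0×1 + -1×0 = 0
Result: [[0, 2], [0, 0]]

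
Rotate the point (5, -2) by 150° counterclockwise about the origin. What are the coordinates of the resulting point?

Rotation matrix for 150°: [[cos 150°, -sin 150°], [sin 150°, cos 150°]] ≈ [[-0.866025, -0.500000], [0.500000, -0.866025]]
[[-0.866025, -0.500000], [0.500000, -0.866025]] × [5, -2]ᵀ ≈ [-3.3301, 4.2321]ᵀ
Result: (-3.3301, 4.2321)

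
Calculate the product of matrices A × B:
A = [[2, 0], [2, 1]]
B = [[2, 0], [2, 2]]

Matrix multiplication:
C[0][0] = 2×2 + 0×2 = 4
C[0][1] = 2×0 + 0×2 = 0
C[1][0] = 2×2 + 1×2 = 6
C[1][1] = 2×0 + 1×2 = 2
Result: [[4, 0], [6, 2]]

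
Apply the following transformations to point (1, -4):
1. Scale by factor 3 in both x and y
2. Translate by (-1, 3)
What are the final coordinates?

Step 1: Scale (1, -4) by 3 → (3, -12)
Step 2: Translate by (-1, 3) → (2, -9)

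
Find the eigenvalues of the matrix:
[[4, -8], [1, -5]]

Characteristic equation: det(A - λI) = 0
λ² - (trace)λ + (det) = 0
trace = 4 + -5 = -1, det = (4)(-5) - (-8)(1) = -12
λ² - (-1)λ + (-12) = 0
λ = (-1 ± √((-1)² - 4·(-12))) / 2 = (-1 ± √49) / 2
Solving: λ = -4, 3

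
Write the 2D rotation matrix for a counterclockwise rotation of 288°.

Rotation matrix formula: [[cos θ, -sin θ], [sin θ, cos θ]]
For θ = 288°:
cos(288°) = 0.3090
sin(288°) = -0.9511
Result: [[0.3090, 0.9511], [-0.9511, 0.3090]]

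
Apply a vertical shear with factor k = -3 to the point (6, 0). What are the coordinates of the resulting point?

Shear matrix for vertical shear with factor k = -3:
[[1, 0], [-3, 1]]
Result: (6, 0) → (6, -18)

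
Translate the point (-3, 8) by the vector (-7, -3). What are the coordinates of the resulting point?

Translation by (-7, -3) (homogeneous matrix [[1, 0, -7], [0, 1, -3], [0, 0, 1]]):
x' = -3 + -7 = -10
y' = 8 + -3 = 5
Result: (-10, 5)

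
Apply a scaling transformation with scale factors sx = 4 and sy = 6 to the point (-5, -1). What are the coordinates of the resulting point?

Scaling matrix:
[[4, 0], [0, 6]]
Result: (-5 × 4, -1 × 6) = (-20, -6)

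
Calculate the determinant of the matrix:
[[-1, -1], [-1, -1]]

For a 2×2 matrix [[a, b], [c, d]], det = ad - bc
det = (-1)(-1) - (-1)(-1) = 1 - 1 = 0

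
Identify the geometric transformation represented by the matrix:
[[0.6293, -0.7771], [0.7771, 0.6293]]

This matrix represents: rotation by 51° counterclockwise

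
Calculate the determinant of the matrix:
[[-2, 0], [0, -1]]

For a 2×2 matrix [[a, b], [c, d]], det = ad - bc
det = (-2)(-1) - (0)(0) = 2 - 0 = 2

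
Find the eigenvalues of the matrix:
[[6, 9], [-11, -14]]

Characteristic equation: det(A - λI) = 0
λ² - (trace)λ + (det) = 0
trace = 6 + -14 = -8, det = (6)(-14) - (9)(-11) = 15
λ² - (-8)λ + (15) = 0
λ = (-8 ± √((-8)² - 4·(15))) / 2 = (-8 ± √4) / 2
Solving: λ = -5, -3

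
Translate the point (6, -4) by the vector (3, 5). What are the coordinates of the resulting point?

Translation by (3, 5) (homogeneous matrix [[1, 0, 3], [0, 1, 5], [0, 0, 1]]):
x' = 6 + 3 = 9
y' = -4 + 5 = 1
Result: (9, 1)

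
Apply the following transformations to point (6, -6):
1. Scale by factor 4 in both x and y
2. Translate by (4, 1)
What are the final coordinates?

Step 1: Scale (6, -6) by 4 → (24, -24)
Step 2: Translate by (4, 1) → (28, -23)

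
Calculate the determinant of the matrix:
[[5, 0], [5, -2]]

For a 2×2 matrix [[a, b], [c, d]], det = ad - bc
det = (5)(-2) - (0)(5) = -10 - 0 = -10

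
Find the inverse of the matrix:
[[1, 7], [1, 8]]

For [[a,b],[c,d]], inverse = (1/det)·[[d,-b],[-c,a]]
det = (1)(8) - (7)(1) = 8 - 7 = 1
Inverse = [[8, -7], [-1, 1]]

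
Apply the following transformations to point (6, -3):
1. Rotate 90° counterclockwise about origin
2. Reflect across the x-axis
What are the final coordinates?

Step 1: Rotate 90° → (3, 6)
Step 2: Reflect across x-axis → (3, -6)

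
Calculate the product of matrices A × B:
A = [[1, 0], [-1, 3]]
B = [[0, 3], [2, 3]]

Matrix multiplication:
C[0][0] = 1×0 + 0×2 = 0
C[0][1] = 1×3 + 0×3 = 3
C[1][0] = -1×0 + 3×2 = 6
C[1][1] = -1×3 + 3×3 = 6
Result: [[0, 3], [6, 6]]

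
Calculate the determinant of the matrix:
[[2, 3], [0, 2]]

For a 2×2 matrix [[a, b], [c, d]], det = ad - bc
det = (2)(2) - (3)(0) = 4 - 0 = 4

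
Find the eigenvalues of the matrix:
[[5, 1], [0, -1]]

Characteristic equation: det(A - λI) = 0
λ² - (trace)λ + (det) = 0
trace = 5 + -1 = 4, det = (5)(-1) - (1)(0) = -5
λ² - (4)λ + (-5) = 0
λ = (4 ± √((4)² - 4·(-5))) / 2 = (4 ± √36) / 2
Solving: λ = -1, 5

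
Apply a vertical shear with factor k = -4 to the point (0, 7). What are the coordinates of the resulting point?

Shear matrix for vertical shear with factor k = -4:
[[1, 0], [-4, 1]]
Result: (0, 7) → (0, 7)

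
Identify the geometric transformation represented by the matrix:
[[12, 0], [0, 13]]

This matrix represents: non-uniform scaling by sx = 12, sy = 13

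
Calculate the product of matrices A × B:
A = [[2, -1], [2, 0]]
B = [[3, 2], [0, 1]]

Matrix multiplication:
C[0][0] = 2×3 + -1×0 = 6
C[0][1] = 2×2 + -1×1 = 3
C[1][0] = 2×3 + 0×0 = 6
C[1][1] = 2×2 + 0×1 = 4
Result: [[6, 3], [6, 4]]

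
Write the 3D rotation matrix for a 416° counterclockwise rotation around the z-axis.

Rotation matrix for counterclockwise 416° around z-axis:
cos(416°) = 0.5592, sin(416°) = 0.8290
Result: [[0.5592, -0.8290, 0], [0.8290, 0.5592, 0], [0, 0, 1]]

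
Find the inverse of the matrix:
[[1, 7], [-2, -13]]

For [[a,b],[c,d]], inverse = (1/det)·[[d,-b],[-c,a]]
det = (1)(-13) - (7)(-2) = -13 - -14 = 1
Inverse = [[-13, -7], [2, 1]]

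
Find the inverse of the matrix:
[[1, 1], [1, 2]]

For [[a,b],[c,d]], inverse = (1/det)·[[d,-b],[-c,a]]
det = (1)(2) - (1)(1) = 2 - 1 = 1
Inverse = [[2, -1], [-1, 1]]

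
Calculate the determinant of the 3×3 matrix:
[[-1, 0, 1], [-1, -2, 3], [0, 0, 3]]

Expansion along first row:
det = -1·det([[-2,3],[0,3]]) - 0·det([[-1,3],[0,3]]) + 1·det([[-1,-2],[0,0]])
    = -1·(-2·3 - 3·0) - 0·(-1·3 - 3·0) + 1·(-1·0 - -2·0)
    = -1·-6 - 0·-3 + 1·0
    = 6 + 0 + 0 = 6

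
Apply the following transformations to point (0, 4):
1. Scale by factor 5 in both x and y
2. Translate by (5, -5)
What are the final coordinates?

Step 1: Scale (0, 4) by 5 → (0, 20)
Step 2: Translate by (5, -5) → (5, 15)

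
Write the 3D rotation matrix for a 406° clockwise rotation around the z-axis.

Rotation matrix for clockwise 406° around z-axis:
A clockwise rotation by 406° is a counterclockwise rotation by -406°.
cos(-406°) = 0.6947, sin(-406°) = -0.7193
Result: [[0.6947, 0.7193, 0], [-0.7193, 0.6947, 0], [0, 0, 1]]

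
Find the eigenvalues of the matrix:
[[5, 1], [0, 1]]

Characteristic equation: det(A - λI) = 0
λ² - (trace)λ + (det) = 0
trace = 5 + 1 = 6, det = (5)(1) - (1)(0) = 5
λ² - (6)λ + (5) = 0
λ = (6 ± √((6)² - 4·(5))) / 2 = (6 ± √16) / 2
Solving: λ = 1, 5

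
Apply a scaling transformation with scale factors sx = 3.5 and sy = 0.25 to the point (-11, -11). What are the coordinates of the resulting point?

Scaling matrix:
[[3.50, 0], [0, 0.25]]
Result: (-11 × 3.5, -11 × 0.25) = (-38.5, -2.75)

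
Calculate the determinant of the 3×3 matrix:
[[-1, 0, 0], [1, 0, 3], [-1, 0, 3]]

Expansion along first row:
det = -1·det([[0,3],[0,3]]) - 0·det([[1,3],[-1,3]]) + 0·det([[1,0],[-1,0]])
    = -1·(0·3 - 3·0) - 0·(1·3 - 3·-1) + 0·(1·0 - 0·-1)
    = -1·0 - 0·6 + 0·0
    = 0 + 0 + 0 = 0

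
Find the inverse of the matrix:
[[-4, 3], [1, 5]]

For [[a,b],[c,d]], inverse = (1/det)·[[d,-b],[-c,a]]
det = (-4)(5) - (3)(1) = -20 - 3 = -23
Inverse = (1/-23)·[[5, -3], [-1, -4]]
= [[-5/23, 3/23], [1/23, 4/23]]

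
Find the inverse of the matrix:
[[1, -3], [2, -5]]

For [[a,b],[c,d]], inverse = (1/det)·[[d,-b],[-c,a]]
det = (1)(-5) - (-3)(2) = -5 - -6 = 1
Inverse = [[-5, 3], [-2, 1]]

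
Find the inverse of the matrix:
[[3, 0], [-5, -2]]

For [[a,b],[c,d]], inverse = (1/det)·[[d,-b],[-c,a]]
det = (3)(-2) - (0)(-5) = -6 - 0 = -6
Inverse = (1/-6)·[[-2, 0], [5, 3]]
= [[1/3, 0], [-5/6, -1/2]]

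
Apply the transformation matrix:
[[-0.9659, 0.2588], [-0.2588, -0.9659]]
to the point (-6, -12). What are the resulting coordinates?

Matrix multiplication:
[[-0.9659, 0.2588], [-0.2588, -0.9659]] × [-6, -12]ᵀ
= [(-0.9659)(-6) + (0.2588)(-12), (-0.2588)(-6) + (-0.9659)(-12)]ᵀ
= [2.6898, 13.1436]ᵀ
Result: (2.6898, 13.1436)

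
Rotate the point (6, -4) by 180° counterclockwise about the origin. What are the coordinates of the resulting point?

Rotation matrix for 180°: [[cos 180°, -sin 180°], [sin 180°, cos 180°]] = [[-1, 0], [0, -1]]
[[-1, 0], [0, -1]] × [6, -4]ᵀ = [-6, 4]ᵀ
Result: (-6, 4)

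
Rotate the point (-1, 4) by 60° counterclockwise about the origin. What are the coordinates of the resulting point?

Rotation matrix for 60°: [[cos 60°, -sin 60°], [sin 60°, cos 60°]] ≈ [[0.500000, -0.866025], [0.866025, 0.500000]]
[[0.500000, -0.866025], [0.866025, 0.500000]] × [-1, 4]ᵀ ≈ [-3.9641, 1.1340]ᵀ
Result: (-3.9641, 1.1340)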